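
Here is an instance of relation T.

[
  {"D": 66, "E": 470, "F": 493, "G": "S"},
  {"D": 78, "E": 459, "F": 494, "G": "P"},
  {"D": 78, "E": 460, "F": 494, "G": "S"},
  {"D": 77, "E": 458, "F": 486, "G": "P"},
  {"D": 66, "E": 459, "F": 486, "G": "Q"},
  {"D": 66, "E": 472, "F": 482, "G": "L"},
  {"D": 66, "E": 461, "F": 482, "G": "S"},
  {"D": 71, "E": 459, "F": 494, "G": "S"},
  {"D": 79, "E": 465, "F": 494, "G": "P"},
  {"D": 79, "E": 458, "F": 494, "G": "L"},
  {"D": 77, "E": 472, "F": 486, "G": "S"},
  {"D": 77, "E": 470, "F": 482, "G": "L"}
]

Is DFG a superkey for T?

All 12 rows have distinct DFG values, so DFG → (all attributes) holds and DFG is a superkey.

Yes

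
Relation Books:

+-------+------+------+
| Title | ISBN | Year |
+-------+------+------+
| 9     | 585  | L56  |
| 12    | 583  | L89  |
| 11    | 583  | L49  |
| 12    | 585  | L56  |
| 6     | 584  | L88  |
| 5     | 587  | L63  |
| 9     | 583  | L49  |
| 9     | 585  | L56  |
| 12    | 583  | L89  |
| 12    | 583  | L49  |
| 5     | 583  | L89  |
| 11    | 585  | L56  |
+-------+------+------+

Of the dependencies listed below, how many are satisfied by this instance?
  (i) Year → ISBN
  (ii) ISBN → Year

(i) Year → ISBN: every LHS value maps to a single RHS value — holds.
(ii) ISBN → Year: ISBN=583: 6 rows → Year takes values {L89, L49} — violation — fails.
1 of the 2 dependencies holds.

1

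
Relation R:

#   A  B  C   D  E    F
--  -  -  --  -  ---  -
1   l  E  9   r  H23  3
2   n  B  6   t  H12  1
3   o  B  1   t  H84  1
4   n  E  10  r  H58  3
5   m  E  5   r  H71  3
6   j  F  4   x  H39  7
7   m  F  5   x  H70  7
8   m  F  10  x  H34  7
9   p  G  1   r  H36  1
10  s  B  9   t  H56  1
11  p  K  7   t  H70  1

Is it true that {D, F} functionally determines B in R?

(D=r, F=3): rows 1, 4, 5 → B = E, E, E ✓
(D=t, F=1): rows 2, 3, 10, 11 → B takes values {B, K} — violation
(D=x, F=7): rows 6, 7, 8 → B = F, F, F ✓
(D=r, F=1): row 9 → B = G ✓
Two rows agree on {D, F} but differ on B, so {D, F} → B does not hold.

No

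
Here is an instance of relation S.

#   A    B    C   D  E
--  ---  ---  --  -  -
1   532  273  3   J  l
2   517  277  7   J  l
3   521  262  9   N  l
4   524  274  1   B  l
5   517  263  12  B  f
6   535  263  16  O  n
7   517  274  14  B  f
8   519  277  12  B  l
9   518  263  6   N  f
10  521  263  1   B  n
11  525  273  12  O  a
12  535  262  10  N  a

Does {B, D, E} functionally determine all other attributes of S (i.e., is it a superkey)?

Yes

All 12 rows have distinct {B, D, E} values, so {B, D, E} → (all attributes) holds and {B, D, E} is a superkey.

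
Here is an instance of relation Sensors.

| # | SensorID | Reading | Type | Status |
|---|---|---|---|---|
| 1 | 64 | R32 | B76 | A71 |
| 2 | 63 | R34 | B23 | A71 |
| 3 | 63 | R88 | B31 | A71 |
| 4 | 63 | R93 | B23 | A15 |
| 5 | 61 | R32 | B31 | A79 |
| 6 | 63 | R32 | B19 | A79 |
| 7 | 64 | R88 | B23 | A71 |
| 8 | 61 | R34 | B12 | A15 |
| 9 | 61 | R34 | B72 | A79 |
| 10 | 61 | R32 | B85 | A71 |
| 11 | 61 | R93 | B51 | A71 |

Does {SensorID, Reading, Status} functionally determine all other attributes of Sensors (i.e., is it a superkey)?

All 11 rows have distinct {SensorID, Reading, Status} values, so {SensorID, Reading, Status} → (all attributes) holds and {SensorID, Reading, Status} is a superkey.

Yes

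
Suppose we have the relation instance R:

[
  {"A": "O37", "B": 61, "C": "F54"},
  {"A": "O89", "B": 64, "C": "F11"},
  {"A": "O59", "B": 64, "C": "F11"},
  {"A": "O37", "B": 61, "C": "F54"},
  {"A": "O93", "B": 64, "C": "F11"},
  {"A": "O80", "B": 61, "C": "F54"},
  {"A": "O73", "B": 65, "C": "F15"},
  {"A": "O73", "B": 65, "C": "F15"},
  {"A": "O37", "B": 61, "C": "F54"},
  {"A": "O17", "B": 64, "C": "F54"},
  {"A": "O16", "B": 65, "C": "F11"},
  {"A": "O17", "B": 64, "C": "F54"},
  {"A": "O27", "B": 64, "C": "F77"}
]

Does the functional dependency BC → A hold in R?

(B=61, C=F54): 4 rows → A takes values {O37, O80} — violation
(B=64, C=F11): 3 rows → A takes values {O89, O59, O93} — violation
(B=65, C=F15): 2 rows → A = O73, O73 ✓
(B=64, C=F54): 2 rows → A = O17, O17 ✓
(B=65, C=F11): 1 row → A = O16 ✓
(B=64, C=F77): 1 row → A = O27 ✓
Two rows agree on BC but differ on A, so BC → A does not hold.

No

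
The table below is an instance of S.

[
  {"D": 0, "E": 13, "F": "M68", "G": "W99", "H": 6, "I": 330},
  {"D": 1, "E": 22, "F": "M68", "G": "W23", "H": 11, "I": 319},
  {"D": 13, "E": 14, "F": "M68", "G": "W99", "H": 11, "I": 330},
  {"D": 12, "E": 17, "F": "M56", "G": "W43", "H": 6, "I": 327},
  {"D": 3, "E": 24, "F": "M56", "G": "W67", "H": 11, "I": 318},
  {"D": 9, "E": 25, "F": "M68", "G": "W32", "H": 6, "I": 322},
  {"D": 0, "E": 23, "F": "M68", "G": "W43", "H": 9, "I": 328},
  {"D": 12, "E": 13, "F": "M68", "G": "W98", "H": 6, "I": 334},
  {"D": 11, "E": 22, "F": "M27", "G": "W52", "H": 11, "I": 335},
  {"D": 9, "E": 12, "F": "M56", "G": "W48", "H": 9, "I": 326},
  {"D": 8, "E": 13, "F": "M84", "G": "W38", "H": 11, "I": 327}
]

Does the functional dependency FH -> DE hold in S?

No

(F=M68, H=6): 3 rows → {D,E} takes values {(0, 13), (9, 25), (12, 13)} — violation
(F=M68, H=11): 2 rows → {D,E} takes values {(1, 22), (13, 14)} — violation
(F=M56, H=6): 1 row → {D,E} = (12, 17) ✓
(F=M56, H=11): 1 row → {D,E} = (3, 24) ✓
(F=M68, H=9): 1 row → {D,E} = (0, 23) ✓
(F=M27, H=11): 1 row → {D,E} = (11, 22) ✓
(F=M56, H=9): 1 row → {D,E} = (9, 12) ✓
(F=M84, H=11): 1 row → {D,E} = (8, 13) ✓
Two rows agree on FH but differ on DE, so FH -> DE does not hold.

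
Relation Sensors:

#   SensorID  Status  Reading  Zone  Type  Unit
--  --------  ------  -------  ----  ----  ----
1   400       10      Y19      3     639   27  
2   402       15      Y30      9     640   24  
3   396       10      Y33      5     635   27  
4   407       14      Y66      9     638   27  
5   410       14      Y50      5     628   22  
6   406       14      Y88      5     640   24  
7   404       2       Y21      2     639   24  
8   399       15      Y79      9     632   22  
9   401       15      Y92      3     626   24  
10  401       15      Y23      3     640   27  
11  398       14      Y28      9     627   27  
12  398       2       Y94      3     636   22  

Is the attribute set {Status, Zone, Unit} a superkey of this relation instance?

Rows 4 and 11 have the same {Status, Zone, Unit} value (Status=14, Zone=9, Unit=27) but are distinct tuples, so {Status, Zone, Unit} does not determine every attribute — not a superkey.

No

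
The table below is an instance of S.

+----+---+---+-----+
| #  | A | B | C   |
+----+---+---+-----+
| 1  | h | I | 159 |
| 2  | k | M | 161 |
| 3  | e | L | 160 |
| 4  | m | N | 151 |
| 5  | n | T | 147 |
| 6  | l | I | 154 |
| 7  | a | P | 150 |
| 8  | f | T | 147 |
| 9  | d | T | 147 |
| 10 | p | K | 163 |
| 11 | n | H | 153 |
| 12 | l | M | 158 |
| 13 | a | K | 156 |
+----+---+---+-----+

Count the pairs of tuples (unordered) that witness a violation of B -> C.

B=I: violating pairs (1,6) — 1 pair.
B=M: violating pairs (2,12) — 1 pair.
B=T: all 3 rows agree on C — 0 pairs.
B=K: violating pairs (10,13) — 1 pair.

3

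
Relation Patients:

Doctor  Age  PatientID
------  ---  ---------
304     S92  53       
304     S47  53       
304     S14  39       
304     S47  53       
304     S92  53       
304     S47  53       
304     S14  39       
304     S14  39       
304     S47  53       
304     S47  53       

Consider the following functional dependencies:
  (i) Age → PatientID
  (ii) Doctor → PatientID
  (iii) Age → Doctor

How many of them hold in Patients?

2

(i) Age → PatientID: every LHS value maps to a single RHS value — holds.
(ii) Doctor → PatientID: Doctor=304: 10 rows → PatientID takes values {53, 39} — violation — fails.
(iii) Age → Doctor: every LHS value maps to a single RHS value — holds.
2 of the 3 dependencies hold.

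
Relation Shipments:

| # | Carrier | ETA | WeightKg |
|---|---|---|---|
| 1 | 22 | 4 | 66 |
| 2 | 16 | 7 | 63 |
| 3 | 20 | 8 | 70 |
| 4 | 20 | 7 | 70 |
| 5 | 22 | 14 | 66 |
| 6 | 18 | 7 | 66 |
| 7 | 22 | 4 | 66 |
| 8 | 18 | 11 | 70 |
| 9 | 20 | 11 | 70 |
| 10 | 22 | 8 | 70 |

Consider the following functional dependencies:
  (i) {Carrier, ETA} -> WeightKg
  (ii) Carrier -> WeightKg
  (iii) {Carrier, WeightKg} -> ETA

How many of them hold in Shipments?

1

(i) {Carrier, ETA} -> WeightKg: every LHS value maps to a single RHS value — holds.
(ii) Carrier -> WeightKg: Carrier=22: rows 1, 5, 7, 10 → WeightKg takes values {66, 70} — violation; Carrier=18: rows 6, 8 → WeightKg takes values {66, 70} — violation — fails.
(iii) {Carrier, WeightKg} -> ETA: (Carrier=22, WeightKg=66): rows 1, 5, 7 → ETA takes values {4, 14} — violation; (Carrier=20, WeightKg=70): rows 3, 4, 9 → ETA takes values {8, 7, 11} — violation — fails.
1 of the 3 dependencies holds.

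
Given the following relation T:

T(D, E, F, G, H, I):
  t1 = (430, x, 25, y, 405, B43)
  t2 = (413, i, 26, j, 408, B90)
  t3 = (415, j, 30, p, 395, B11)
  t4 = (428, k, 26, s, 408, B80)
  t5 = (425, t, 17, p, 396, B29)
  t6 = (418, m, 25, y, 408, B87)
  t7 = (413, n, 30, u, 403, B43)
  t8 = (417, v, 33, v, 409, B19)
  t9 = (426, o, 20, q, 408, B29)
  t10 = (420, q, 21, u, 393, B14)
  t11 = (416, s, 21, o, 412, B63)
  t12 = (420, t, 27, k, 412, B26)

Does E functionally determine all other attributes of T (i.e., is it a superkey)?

No

Rows 5 and 12 have the same E value E=t but are distinct tuples, so E does not determine every attribute — not a superkey.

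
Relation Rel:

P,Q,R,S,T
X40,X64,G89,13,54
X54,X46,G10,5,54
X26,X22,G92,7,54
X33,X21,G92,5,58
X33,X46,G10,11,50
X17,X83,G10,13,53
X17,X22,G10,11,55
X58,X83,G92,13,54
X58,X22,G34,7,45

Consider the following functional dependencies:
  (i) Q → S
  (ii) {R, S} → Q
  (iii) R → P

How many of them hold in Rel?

0

(i) Q → S: Q=X46: 2 rows → S takes values {5, 11} — violation; Q=X22: 3 rows → S takes values {7, 11} — violation — fails.
(ii) {R, S} → Q: (R=G10, S=11): 2 rows → Q takes values {X46, X22} — violation — fails.
(iii) R → P: R=G10: 4 rows → P takes values {X54, X33, X17} — violation; R=G92: 3 rows → P takes values {X26, X33, X58} — violation — fails.
None of the 3 dependencies hold.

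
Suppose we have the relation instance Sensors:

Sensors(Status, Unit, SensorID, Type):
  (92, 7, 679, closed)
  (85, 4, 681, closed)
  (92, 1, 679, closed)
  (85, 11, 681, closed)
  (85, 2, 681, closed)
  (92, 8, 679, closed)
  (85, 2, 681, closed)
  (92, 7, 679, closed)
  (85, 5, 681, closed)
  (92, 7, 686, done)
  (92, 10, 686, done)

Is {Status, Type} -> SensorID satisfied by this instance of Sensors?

Yes

(Status=92, Type=closed): 4 rows → SensorID = 679, 679, 679, 679 ✓
(Status=85, Type=closed): 5 rows → SensorID = 681, 681, 681, 681, 681 ✓
(Status=92, Type=done): 2 rows → SensorID = 686, 686 ✓
Every {Status, Type} value is associated with a single SensorID value, so {Status, Type} -> SensorID holds.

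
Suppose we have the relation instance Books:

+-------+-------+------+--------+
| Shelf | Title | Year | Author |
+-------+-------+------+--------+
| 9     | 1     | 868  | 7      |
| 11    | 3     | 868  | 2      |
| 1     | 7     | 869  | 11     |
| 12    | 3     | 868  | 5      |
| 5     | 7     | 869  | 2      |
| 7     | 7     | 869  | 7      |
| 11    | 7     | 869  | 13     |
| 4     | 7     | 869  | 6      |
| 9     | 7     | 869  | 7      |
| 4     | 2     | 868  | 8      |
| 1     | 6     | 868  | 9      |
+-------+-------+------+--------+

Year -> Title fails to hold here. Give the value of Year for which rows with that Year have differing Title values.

Year=868: 5 rows → Title takes values {1, 3, 2, 6} — violation
Year=869: 6 rows → Title = 7, 7, 7, 7, 7, 7 ✓
The only Year value with inconsistent Title is Year=868.

868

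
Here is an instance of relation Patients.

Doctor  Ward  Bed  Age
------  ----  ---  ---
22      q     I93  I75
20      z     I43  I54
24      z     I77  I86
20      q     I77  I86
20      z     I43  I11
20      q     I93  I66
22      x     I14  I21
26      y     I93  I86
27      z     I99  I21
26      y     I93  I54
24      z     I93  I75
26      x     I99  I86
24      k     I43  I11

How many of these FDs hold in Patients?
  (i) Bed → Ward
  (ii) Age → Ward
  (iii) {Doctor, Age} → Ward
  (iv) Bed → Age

(i) Bed → Ward: Bed=I93: 5 rows → Ward takes values {q, y, z} — violation; Bed=I43: 3 rows → Ward takes values {z, k} — violation; Bed=I77: 2 rows → Ward takes values {z, q} — violation; Bed=I99: 2 rows → Ward takes values {z, x} — violation — fails.
(ii) Age → Ward: Age=I75: 2 rows → Ward takes values {q, z} — violation; Age=I54: 2 rows → Ward takes values {z, y} — violation; Age=I86: 4 rows → Ward takes values {z, q, y, x} — violation; Age=I11: 2 rows → Ward takes values {z, k} — violation; Age=I21: 2 rows → Ward takes values {x, z} — violation — fails.
(iii) {Doctor, Age} → Ward: (Doctor=26, Age=I86): 2 rows → Ward takes values {y, x} — violation — fails.
(iv) Bed → Age: Bed=I93: 5 rows → Age takes values {I75, I66, I86, I54} — violation; Bed=I43: 3 rows → Age takes values {I54, I11} — violation; Bed=I99: 2 rows → Age takes values {I21, I86} — violation — fails.
None of the 4 dependencies hold.

0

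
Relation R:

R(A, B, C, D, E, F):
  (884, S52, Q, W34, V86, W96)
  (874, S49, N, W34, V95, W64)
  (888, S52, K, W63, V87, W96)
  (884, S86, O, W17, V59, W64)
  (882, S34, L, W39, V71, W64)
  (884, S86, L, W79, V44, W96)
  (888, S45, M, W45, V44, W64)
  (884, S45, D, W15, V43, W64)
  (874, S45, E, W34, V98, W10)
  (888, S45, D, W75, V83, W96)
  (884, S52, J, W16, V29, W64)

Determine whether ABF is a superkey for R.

Yes

All 11 rows have distinct ABF values, so ABF → (all attributes) holds and ABF is a superkey.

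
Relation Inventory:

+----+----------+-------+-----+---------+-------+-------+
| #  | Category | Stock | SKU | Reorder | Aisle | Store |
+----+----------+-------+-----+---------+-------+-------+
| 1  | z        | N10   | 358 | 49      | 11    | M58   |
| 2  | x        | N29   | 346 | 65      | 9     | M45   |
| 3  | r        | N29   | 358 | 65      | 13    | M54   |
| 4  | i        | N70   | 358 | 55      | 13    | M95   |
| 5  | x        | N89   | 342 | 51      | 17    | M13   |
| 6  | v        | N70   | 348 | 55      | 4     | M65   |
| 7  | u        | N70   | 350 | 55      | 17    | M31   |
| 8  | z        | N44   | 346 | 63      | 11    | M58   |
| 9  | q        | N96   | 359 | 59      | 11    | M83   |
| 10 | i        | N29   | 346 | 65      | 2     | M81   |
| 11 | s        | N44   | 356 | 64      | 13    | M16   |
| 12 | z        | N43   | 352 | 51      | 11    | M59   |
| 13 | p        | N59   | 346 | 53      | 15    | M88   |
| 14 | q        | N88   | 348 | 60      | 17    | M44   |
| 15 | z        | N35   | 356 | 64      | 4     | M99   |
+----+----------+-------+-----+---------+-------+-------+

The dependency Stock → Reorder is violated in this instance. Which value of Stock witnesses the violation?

N44

Stock=N10: row 1 → Reorder = 49 ✓
Stock=N29: rows 2, 3, 10 → Reorder = 65, 65, 65 ✓
Stock=N70: rows 4, 6, 7 → Reorder = 55, 55, 55 ✓
Stock=N89: row 5 → Reorder = 51 ✓
Stock=N44: rows 8, 11 → Reorder takes values {63, 64} — violation
Stock=N96: row 9 → Reorder = 59 ✓
Stock=N43: row 12 → Reorder = 51 ✓
Stock=N59: row 13 → Reorder = 53 ✓
Stock=N88: row 14 → Reorder = 60 ✓
Stock=N35: row 15 → Reorder = 64 ✓
The only Stock value with inconsistent Reorder is Stock=N44.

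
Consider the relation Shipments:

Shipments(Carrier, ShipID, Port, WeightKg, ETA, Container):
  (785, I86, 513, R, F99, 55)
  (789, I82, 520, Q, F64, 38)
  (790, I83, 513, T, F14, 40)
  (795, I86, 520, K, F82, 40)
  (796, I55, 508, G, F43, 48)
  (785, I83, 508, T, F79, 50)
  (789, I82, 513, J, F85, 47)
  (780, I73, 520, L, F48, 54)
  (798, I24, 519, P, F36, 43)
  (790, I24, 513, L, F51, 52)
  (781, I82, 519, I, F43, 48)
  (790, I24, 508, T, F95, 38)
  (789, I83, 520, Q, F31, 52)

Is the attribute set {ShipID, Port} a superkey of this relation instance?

All 13 rows have distinct {ShipID, Port} values, so {ShipID, Port} → (all attributes) holds and {ShipID, Port} is a superkey.

Yes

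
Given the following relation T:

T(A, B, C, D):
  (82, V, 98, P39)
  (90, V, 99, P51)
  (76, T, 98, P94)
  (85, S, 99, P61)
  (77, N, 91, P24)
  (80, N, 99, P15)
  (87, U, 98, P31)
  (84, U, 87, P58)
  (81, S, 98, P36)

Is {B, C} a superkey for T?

Yes

All 9 rows have distinct {B, C} values, so {B, C} → (all attributes) holds and {B, C} is a superkey.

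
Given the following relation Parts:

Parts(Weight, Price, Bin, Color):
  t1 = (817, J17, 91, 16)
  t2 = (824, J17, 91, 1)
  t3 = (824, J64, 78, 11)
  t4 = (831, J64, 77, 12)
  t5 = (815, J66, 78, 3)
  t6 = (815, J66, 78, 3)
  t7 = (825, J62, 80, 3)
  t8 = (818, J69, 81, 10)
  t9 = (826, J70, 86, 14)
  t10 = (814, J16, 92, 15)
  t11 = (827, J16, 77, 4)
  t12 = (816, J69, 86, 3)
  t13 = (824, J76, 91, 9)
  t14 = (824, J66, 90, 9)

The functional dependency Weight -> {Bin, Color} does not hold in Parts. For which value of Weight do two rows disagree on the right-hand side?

824

Weight=817: row 1 → {Bin,Color} = (91, 16) ✓
Weight=824: rows 2, 3, 13, 14 → {Bin,Color} takes values {(91, 1), (78, 11), (91, 9), (90, 9)} — violation
Weight=831: row 4 → {Bin,Color} = (77, 12) ✓
Weight=815: rows 5, 6 → {Bin,Color} = (78, 3), (78, 3) ✓
Weight=825: row 7 → {Bin,Color} = (80, 3) ✓
Weight=818: row 8 → {Bin,Color} = (81, 10) ✓
Weight=826: row 9 → {Bin,Color} = (86, 14) ✓
Weight=814: row 10 → {Bin,Color} = (92, 15) ✓
Weight=827: row 11 → {Bin,Color} = (77, 4) ✓
Weight=816: row 12 → {Bin,Color} = (86, 3) ✓
The only Weight value with inconsistent RHS is Weight=824.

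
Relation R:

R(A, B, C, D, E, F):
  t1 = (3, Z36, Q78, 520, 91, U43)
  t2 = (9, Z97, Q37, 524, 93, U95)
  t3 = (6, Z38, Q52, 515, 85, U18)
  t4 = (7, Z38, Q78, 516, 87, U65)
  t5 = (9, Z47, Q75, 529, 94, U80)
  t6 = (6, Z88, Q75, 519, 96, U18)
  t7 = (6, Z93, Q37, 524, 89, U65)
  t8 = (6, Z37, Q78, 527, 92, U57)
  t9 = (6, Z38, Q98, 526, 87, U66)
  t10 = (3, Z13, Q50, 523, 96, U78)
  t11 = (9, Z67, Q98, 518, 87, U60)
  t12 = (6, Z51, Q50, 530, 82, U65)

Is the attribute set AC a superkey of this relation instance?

All 12 rows have distinct AC values, so AC → (all attributes) holds and AC is a superkey.

Yes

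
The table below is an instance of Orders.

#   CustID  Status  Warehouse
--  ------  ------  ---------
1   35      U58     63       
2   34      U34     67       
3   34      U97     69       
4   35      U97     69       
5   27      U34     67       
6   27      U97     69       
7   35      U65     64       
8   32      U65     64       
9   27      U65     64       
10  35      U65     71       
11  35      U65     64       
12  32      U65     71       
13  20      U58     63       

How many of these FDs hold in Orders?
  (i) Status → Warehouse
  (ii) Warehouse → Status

(i) Status → Warehouse: Status=U65: rows 7, 8, 9, 10, 11, 12 → Warehouse takes values {64, 71} — violation — fails.
(ii) Warehouse → Status: every LHS value maps to a single RHS value — holds.
1 of the 2 dependencies holds.

1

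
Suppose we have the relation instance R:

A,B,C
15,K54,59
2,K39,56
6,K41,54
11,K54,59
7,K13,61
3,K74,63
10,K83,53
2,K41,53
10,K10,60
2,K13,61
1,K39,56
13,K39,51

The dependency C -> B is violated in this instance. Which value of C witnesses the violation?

C=59: 2 rows → B = K54, K54 ✓
C=56: 2 rows → B = K39, K39 ✓
C=54: 1 row → B = K41 ✓
C=61: 2 rows → B = K13, K13 ✓
C=63: 1 row → B = K74 ✓
C=53: 2 rows → B takes values {K83, K41} — violation
C=60: 1 row → B = K10 ✓
C=51: 1 row → B = K39 ✓
The only C value with inconsistent B is C=53.

53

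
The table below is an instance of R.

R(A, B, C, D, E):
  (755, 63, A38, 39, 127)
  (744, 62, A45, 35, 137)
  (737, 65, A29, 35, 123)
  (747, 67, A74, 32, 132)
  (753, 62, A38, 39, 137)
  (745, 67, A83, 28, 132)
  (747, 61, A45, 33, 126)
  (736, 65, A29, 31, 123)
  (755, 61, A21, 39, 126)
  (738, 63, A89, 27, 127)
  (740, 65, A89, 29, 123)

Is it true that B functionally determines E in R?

Yes

B=63: 2 rows → E = 127, 127 ✓
B=62: 2 rows → E = 137, 137 ✓
B=65: 3 rows → E = 123, 123, 123 ✓
B=67: 2 rows → E = 132, 132 ✓
B=61: 2 rows → E = 126, 126 ✓
Every B value is associated with a single E value, so B -> E holds.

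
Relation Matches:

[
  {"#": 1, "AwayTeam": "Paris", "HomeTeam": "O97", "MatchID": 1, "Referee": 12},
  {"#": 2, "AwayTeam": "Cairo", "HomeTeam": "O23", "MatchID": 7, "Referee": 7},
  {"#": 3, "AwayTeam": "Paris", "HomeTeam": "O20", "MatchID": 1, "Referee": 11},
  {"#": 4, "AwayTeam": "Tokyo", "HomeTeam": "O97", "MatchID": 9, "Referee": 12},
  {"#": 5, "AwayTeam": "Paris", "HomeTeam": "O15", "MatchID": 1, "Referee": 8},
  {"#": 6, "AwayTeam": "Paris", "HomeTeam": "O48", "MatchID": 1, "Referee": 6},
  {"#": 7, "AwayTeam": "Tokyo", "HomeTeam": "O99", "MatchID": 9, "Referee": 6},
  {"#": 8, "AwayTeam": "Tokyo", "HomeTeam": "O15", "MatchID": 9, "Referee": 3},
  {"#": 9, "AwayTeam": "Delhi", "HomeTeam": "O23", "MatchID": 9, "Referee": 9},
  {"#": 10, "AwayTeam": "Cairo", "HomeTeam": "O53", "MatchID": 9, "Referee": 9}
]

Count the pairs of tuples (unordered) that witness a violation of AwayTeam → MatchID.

AwayTeam=Paris: all 4 rows agree on MatchID — 0 pairs.
AwayTeam=Cairo: violating pairs (2,10) — 1 pair.
AwayTeam=Tokyo: all 3 rows agree on MatchID — 0 pairs.

1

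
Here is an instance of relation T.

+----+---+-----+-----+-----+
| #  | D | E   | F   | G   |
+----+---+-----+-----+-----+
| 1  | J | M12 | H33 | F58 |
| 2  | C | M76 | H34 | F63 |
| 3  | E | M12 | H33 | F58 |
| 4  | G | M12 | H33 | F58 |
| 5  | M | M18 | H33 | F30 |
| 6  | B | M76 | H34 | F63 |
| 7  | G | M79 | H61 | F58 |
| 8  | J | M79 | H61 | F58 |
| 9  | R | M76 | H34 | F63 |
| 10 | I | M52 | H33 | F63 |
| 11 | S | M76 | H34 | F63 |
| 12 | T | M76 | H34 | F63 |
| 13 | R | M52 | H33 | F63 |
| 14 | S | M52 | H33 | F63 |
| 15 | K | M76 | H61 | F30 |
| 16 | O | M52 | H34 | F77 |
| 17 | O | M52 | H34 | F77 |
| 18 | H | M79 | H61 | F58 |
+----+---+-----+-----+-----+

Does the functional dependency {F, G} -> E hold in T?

Yes

(F=H33, G=F58): rows 1, 3, 4 → E = M12, M12, M12 ✓
(F=H34, G=F63): rows 2, 6, 9, 11, 12 → E = M76, M76, M76, M76, M76 ✓
(F=H33, G=F30): row 5 → E = M18 ✓
(F=H61, G=F58): rows 7, 8, 18 → E = M79, M79, M79 ✓
(F=H33, G=F63): rows 10, 13, 14 → E = M52, M52, M52 ✓
(F=H61, G=F30): row 15 → E = M76 ✓
(F=H34, G=F77): rows 16, 17 → E = M52, M52 ✓
Every {F, G} value is associated with a single E value, so {F, G} -> E holds.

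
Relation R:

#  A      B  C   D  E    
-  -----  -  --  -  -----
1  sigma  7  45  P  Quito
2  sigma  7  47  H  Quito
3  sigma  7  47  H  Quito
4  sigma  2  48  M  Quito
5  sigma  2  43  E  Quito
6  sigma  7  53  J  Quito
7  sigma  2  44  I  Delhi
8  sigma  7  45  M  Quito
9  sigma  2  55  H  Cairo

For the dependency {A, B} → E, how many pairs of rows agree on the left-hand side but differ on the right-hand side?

(A=sigma, B=7): all 5 rows agree on E — 0 pairs.
(A=sigma, B=2): violating pairs (4,7), (4,9), (5,7), (5,9), (7,9) — 5 pairs.

5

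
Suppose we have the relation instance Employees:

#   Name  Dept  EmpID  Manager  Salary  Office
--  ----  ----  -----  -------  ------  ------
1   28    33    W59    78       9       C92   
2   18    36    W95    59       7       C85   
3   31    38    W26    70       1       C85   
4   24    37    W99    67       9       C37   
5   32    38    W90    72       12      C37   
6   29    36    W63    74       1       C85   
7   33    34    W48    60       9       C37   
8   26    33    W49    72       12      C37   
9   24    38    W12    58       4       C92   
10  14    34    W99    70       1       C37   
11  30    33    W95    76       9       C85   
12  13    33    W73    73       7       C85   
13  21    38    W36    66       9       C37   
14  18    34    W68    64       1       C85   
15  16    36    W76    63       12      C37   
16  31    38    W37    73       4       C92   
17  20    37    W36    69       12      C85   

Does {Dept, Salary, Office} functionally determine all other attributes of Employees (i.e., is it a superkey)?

No

Rows 9 and 16 have the same {Dept, Salary, Office} value (Dept=38, Salary=4, Office=C92) but are distinct tuples, so {Dept, Salary, Office} does not determine every attribute — not a superkey.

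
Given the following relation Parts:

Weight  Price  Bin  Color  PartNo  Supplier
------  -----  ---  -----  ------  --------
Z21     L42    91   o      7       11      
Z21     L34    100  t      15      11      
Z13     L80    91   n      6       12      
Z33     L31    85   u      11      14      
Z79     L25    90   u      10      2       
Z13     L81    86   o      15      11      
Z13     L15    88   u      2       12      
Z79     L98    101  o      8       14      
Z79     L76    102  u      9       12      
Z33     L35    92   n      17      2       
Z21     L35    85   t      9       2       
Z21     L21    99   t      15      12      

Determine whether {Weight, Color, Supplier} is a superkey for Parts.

All 12 rows have distinct {Weight, Color, Supplier} values, so {Weight, Color, Supplier} → (all attributes) holds and {Weight, Color, Supplier} is a superkey.

Yes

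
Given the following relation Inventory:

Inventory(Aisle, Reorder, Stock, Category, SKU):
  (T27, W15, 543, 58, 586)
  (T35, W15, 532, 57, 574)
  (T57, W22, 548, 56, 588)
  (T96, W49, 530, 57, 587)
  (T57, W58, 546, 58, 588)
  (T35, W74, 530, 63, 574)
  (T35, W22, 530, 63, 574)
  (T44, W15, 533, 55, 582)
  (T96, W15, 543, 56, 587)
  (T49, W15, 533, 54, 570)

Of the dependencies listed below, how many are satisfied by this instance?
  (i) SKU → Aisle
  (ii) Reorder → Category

(i) SKU → Aisle: every LHS value maps to a single RHS value — holds.
(ii) Reorder → Category: Reorder=W15: 5 rows → Category takes values {58, 57, 55, 56, 54} — violation; Reorder=W22: 2 rows → Category takes values {56, 63} — violation — fails.
1 of the 2 dependencies holds.

1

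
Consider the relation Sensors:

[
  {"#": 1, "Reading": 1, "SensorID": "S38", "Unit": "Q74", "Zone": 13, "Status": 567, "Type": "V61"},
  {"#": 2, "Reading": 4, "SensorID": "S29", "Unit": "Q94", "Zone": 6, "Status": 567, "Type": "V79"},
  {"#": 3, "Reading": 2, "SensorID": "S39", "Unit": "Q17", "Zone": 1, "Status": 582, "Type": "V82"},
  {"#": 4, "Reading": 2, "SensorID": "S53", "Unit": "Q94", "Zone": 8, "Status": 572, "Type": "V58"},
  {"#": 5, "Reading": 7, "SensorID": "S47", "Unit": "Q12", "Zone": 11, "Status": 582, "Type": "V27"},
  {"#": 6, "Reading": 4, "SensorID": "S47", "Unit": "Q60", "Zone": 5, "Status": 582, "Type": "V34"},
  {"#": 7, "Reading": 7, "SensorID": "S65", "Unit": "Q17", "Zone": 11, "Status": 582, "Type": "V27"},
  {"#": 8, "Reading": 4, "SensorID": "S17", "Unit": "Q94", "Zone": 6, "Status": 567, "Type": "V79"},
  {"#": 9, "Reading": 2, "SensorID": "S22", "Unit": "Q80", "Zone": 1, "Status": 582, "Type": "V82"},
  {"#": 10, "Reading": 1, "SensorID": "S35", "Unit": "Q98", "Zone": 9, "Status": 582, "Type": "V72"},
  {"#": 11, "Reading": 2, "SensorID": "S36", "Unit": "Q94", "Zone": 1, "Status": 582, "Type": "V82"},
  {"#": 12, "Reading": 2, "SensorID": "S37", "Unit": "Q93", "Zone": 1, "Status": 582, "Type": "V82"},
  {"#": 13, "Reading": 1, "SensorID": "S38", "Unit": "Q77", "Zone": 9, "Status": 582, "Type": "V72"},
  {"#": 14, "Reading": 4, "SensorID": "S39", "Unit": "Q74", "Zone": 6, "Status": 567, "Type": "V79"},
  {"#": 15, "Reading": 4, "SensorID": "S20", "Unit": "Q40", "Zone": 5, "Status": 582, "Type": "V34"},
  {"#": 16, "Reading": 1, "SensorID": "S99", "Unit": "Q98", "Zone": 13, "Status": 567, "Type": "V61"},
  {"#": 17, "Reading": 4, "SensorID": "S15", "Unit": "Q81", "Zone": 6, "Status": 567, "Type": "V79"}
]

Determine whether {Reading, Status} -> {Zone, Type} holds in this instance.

Yes

(Reading=1, Status=567): rows 1, 16 → {Zone,Type} = (13, V61), (13, V61) ✓
(Reading=4, Status=567): rows 2, 8, 14, 17 → {Zone,Type} = (6, V79), (6, V79), (6, V79), (6, V79) ✓
(Reading=2, Status=582): rows 3, 9, 11, 12 → {Zone,Type} = (1, V82), (1, V82), (1, V82), (1, V82) ✓
(Reading=2, Status=572): row 4 → {Zone,Type} = (8, V58) ✓
(Reading=7, Status=582): rows 5, 7 → {Zone,Type} = (11, V27), (11, V27) ✓
(Reading=4, Status=582): rows 6, 15 → {Zone,Type} = (5, V34), (5, V34) ✓
(Reading=1, Status=582): rows 10, 13 → {Zone,Type} = (9, V72), (9, V72) ✓
Every {Reading, Status} value is associated with a single {Zone, Type} value, so {Reading, Status} -> {Zone, Type} holds.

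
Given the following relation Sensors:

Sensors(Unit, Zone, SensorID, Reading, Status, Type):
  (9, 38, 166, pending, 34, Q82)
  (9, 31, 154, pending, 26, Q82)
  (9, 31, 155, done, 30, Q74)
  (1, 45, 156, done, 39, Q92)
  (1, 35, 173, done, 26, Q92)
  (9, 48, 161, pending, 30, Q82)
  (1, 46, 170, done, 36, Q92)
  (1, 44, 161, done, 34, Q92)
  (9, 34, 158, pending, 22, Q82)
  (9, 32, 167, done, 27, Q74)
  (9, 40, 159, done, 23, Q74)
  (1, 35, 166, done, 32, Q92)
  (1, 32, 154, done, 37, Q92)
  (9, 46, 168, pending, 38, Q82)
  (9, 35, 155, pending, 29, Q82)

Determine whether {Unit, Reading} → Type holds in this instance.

Yes

(Unit=9, Reading=pending): 6 rows → Type = Q82, Q82, Q82, Q82, Q82, Q82 ✓
(Unit=9, Reading=done): 3 rows → Type = Q74, Q74, Q74 ✓
(Unit=1, Reading=done): 6 rows → Type = Q92, Q92, Q92, Q92, Q92, Q92 ✓
Every {Unit, Reading} value is associated with a single Type value, so {Unit, Reading} → Type holds.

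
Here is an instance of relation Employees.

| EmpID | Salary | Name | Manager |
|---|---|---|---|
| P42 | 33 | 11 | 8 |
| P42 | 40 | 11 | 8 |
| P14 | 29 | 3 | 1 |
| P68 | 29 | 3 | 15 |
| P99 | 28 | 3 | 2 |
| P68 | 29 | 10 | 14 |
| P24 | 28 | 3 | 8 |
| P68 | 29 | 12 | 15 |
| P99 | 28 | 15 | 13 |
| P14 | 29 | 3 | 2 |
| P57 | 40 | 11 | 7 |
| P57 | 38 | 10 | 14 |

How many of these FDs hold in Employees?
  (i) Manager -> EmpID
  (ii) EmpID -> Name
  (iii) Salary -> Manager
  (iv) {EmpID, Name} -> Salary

(i) Manager -> EmpID: Manager=8: 3 rows → EmpID takes values {P42, P24} — violation; Manager=2: 2 rows → EmpID takes values {P99, P14} — violation; Manager=14: 2 rows → EmpID takes values {P68, P57} — violation — fails.
(ii) EmpID -> Name: EmpID=P68: 3 rows → Name takes values {3, 10, 12} — violation; EmpID=P99: 2 rows → Name takes values {3, 15} — violation; EmpID=P57: 2 rows → Name takes values {11, 10} — violation — fails.
(iii) Salary -> Manager: Salary=40: 2 rows → Manager takes values {8, 7} — violation; Salary=29: 5 rows → Manager takes values {1, 15, 14, 2} — violation; Salary=28: 3 rows → Manager takes values {2, 8, 13} — violation — fails.
(iv) {EmpID, Name} -> Salary: (EmpID=P42, Name=11): 2 rows → Salary takes values {33, 40} — violation — fails.
None of the 4 dependencies hold.

0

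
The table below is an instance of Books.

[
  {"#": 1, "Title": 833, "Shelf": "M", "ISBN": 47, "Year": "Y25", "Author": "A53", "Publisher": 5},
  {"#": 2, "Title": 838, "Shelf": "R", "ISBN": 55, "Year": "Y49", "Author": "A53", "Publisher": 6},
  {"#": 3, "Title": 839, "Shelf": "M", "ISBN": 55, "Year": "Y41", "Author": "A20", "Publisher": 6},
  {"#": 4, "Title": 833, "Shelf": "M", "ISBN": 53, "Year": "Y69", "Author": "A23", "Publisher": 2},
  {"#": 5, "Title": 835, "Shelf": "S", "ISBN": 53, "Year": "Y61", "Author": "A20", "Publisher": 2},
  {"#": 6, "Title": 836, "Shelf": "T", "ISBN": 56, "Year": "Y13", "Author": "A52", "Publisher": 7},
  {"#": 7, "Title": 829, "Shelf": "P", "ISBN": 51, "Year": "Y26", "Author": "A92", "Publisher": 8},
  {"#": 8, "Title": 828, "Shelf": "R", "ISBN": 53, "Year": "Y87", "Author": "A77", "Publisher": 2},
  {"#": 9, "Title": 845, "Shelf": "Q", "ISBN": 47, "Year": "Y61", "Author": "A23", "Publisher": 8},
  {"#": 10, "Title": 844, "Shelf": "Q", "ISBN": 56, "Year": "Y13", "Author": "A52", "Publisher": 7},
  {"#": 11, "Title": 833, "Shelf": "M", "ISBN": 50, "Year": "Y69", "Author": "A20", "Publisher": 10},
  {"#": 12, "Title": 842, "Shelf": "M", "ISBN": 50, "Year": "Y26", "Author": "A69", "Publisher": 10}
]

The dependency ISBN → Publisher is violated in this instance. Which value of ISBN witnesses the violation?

ISBN=47: rows 1, 9 → Publisher takes values {5, 8} — violation
ISBN=55: rows 2, 3 → Publisher = 6, 6 ✓
ISBN=53: rows 4, 5, 8 → Publisher = 2, 2, 2 ✓
ISBN=56: rows 6, 10 → Publisher = 7, 7 ✓
ISBN=51: row 7 → Publisher = 8 ✓
ISBN=50: rows 11, 12 → Publisher = 10, 10 ✓
The only ISBN value with inconsistent Publisher is ISBN=47.

47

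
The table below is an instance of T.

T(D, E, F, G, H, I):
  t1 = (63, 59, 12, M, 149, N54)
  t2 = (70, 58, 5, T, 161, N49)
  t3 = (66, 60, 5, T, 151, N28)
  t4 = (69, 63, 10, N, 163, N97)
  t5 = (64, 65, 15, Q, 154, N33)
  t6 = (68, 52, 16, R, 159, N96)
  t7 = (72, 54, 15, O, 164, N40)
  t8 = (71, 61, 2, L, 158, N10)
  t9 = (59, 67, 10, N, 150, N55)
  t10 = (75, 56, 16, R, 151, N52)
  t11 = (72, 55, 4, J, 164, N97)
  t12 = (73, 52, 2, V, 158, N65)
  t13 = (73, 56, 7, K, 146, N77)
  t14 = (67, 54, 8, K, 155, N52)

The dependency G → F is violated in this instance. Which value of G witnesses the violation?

G=M: row 1 → F = 12 ✓
G=T: rows 2, 3 → F = 5, 5 ✓
G=N: rows 4, 9 → F = 10, 10 ✓
G=Q: row 5 → F = 15 ✓
G=R: rows 6, 10 → F = 16, 16 ✓
G=O: row 7 → F = 15 ✓
G=L: row 8 → F = 2 ✓
G=J: row 11 → F = 4 ✓
G=V: row 12 → F = 2 ✓
G=K: rows 13, 14 → F takes values {7, 8} — violation
The only G value with inconsistent F is G=K.

K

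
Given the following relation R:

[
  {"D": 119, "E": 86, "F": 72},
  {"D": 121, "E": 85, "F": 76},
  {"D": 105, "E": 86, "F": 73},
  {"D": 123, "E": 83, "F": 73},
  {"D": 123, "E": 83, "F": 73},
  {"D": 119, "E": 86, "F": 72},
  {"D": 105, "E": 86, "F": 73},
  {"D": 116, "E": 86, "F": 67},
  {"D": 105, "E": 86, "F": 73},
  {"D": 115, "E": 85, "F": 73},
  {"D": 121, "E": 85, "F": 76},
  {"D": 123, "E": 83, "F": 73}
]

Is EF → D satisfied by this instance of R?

(E=86, F=72): 2 rows → D = 119, 119 ✓
(E=85, F=76): 2 rows → D = 121, 121 ✓
(E=86, F=73): 3 rows → D = 105, 105, 105 ✓
(E=83, F=73): 3 rows → D = 123, 123, 123 ✓
(E=86, F=67): 1 row → D = 116 ✓
(E=85, F=73): 1 row → D = 115 ✓
Every EF value is associated with a single D value, so EF → D holds.

Yes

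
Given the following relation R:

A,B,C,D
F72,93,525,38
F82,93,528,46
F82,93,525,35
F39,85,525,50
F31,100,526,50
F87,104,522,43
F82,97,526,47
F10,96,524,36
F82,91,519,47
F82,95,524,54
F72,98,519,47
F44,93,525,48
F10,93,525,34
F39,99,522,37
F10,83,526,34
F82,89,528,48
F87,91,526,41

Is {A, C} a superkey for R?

No

Two distinct rows share (A=F82, C=528), so {A, C} does not determine every attribute — not a superkey.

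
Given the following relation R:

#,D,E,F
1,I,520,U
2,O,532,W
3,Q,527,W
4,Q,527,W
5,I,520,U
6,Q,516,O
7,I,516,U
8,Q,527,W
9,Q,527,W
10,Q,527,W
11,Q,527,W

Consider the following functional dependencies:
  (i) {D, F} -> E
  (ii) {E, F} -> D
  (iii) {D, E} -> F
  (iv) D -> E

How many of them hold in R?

2

(i) {D, F} -> E: (D=I, F=U): rows 1, 5, 7 → E takes values {520, 516} — violation — fails.
(ii) {E, F} -> D: every LHS value maps to a single RHS value — holds.
(iii) {D, E} -> F: every LHS value maps to a single RHS value — holds.
(iv) D -> E: D=I: rows 1, 5, 7 → E takes values {520, 516} — violation; D=Q: rows 3, 4, 6, 8, 9, 10, 11 → E takes values {527, 516} — violation — fails.
2 of the 4 dependencies hold.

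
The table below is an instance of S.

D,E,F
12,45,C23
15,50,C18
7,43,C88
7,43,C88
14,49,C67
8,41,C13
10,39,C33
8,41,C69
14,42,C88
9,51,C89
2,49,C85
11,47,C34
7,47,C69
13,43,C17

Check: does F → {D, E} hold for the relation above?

No

F=C23: 1 row → {D,E} = (12, 45) ✓
F=C18: 1 row → {D,E} = (15, 50) ✓
F=C88: 3 rows → {D,E} takes values {(7, 43), (14, 42)} — violation
F=C67: 1 row → {D,E} = (14, 49) ✓
F=C13: 1 row → {D,E} = (8, 41) ✓
F=C33: 1 row → {D,E} = (10, 39) ✓
F=C69: 2 rows → {D,E} takes values {(8, 41), (7, 47)} — violation
F=C89: 1 row → {D,E} = (9, 51) ✓
F=C85: 1 row → {D,E} = (2, 49) ✓
F=C34: 1 row → {D,E} = (11, 47) ✓
F=C17: 1 row → {D,E} = (13, 43) ✓
Two rows agree on F but differ on {D, E}, so F → {D, E} does not hold.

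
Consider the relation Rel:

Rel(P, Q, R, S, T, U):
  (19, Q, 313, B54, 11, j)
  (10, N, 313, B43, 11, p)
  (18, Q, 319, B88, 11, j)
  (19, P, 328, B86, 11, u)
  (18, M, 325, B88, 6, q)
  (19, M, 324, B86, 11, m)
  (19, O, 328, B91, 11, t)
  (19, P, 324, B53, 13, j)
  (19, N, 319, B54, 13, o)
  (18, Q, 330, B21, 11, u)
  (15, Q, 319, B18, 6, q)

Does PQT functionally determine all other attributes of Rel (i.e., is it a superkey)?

No

Two distinct rows share (P=18, Q=Q, T=11), so PQT does not determine every attribute — not a superkey.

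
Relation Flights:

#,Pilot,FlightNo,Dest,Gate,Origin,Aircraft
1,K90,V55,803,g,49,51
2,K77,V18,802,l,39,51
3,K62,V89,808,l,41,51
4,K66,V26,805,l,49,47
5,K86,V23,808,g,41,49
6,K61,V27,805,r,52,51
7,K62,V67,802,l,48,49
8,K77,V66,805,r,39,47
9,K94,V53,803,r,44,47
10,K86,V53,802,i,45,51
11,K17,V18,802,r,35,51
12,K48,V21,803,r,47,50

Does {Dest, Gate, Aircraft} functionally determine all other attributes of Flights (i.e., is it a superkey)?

Yes

All 12 rows have distinct {Dest, Gate, Aircraft} values, so {Dest, Gate, Aircraft} → (all attributes) holds and {Dest, Gate, Aircraft} is a superkey.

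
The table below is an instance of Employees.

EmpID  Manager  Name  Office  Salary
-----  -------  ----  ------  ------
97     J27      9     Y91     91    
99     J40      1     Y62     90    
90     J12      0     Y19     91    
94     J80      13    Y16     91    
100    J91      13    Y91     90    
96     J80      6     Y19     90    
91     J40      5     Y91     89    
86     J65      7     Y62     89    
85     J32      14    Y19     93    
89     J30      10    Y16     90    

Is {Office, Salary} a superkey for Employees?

All 10 rows have distinct {Office, Salary} values, so {Office, Salary} → (all attributes) holds and {Office, Salary} is a superkey.

Yes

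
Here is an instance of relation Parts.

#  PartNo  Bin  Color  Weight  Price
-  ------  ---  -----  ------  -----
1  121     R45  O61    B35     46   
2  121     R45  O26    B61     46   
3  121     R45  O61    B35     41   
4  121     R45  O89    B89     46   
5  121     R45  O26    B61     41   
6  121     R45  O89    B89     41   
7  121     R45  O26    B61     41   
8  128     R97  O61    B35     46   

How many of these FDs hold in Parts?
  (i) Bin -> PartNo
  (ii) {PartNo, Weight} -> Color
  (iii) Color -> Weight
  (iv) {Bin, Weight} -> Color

(i) Bin -> PartNo: every LHS value maps to a single RHS value — holds.
(ii) {PartNo, Weight} -> Color: every LHS value maps to a single RHS value — holds.
(iii) Color -> Weight: every LHS value maps to a single RHS value — holds.
(iv) {Bin, Weight} -> Color: every LHS value maps to a single RHS value — holds.
4 of the 4 dependencies hold.

4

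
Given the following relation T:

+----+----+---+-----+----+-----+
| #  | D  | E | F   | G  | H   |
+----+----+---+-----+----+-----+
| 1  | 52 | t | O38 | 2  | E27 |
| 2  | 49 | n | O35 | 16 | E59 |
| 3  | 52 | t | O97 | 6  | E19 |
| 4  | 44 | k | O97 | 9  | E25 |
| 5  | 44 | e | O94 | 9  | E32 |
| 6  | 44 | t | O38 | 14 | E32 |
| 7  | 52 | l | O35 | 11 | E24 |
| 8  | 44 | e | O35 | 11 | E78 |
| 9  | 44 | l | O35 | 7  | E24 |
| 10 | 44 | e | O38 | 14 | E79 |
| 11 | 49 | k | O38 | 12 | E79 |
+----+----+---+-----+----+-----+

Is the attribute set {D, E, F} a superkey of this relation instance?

All 11 rows have distinct {D, E, F} values, so {D, E, F} → (all attributes) holds and {D, E, F} is a superkey.

Yes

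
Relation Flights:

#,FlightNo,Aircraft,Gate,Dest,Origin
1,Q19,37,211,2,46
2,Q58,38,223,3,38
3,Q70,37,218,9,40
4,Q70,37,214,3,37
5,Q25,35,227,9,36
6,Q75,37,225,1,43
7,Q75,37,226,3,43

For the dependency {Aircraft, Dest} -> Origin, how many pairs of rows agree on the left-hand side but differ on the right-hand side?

(Aircraft=37, Dest=3): violating pairs (4,7) — 1 pair.

1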